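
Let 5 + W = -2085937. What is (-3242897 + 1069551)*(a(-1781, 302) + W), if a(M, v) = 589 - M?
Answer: 4528322871912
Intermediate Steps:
W = -2085942 (W = -5 - 2085937 = -2085942)
(-3242897 + 1069551)*(a(-1781, 302) + W) = (-3242897 + 1069551)*((589 - 1*(-1781)) - 2085942) = -2173346*((589 + 1781) - 2085942) = -2173346*(2370 - 2085942) = -2173346*(-2083572) = 4528322871912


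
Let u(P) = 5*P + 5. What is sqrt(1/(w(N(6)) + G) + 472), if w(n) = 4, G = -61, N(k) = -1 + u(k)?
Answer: sqrt(1533471)/57 ≈ 21.725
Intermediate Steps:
u(P) = 5 + 5*P
N(k) = 4 + 5*k (N(k) = -1 + (5 + 5*k) = 4 + 5*k)
sqrt(1/(w(N(6)) + G) + 472) = sqrt(1/(4 - 61) + 472) = sqrt(1/(-57) + 472) = sqrt(-1/57 + 472) = sqrt(26903/57) = sqrt(1533471)/57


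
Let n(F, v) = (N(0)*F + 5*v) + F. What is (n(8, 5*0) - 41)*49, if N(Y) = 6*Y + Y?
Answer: -1617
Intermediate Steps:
N(Y) = 7*Y
n(F, v) = F + 5*v (n(F, v) = ((7*0)*F + 5*v) + F = (0*F + 5*v) + F = (0 + 5*v) + F = 5*v + F = F + 5*v)
(n(8, 5*0) - 41)*49 = ((8 + 5*(5*0)) - 41)*49 = ((8 + 5*0) - 41)*49 = ((8 + 0) - 41)*49 = (8 - 41)*49 = -33*49 = -1617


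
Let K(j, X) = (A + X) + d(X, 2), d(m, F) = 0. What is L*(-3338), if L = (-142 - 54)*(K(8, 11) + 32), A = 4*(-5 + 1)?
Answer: 17664696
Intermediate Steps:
A = -16 (A = 4*(-4) = -16)
K(j, X) = -16 + X (K(j, X) = (-16 + X) + 0 = -16 + X)
L = -5292 (L = (-142 - 54)*((-16 + 11) + 32) = -196*(-5 + 32) = -196*27 = -5292)
L*(-3338) = -5292*(-3338) = 17664696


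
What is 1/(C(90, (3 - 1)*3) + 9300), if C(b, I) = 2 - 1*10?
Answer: 1/9292 ≈ 0.00010762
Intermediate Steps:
C(b, I) = -8 (C(b, I) = 2 - 10 = -8)
1/(C(90, (3 - 1)*3) + 9300) = 1/(-8 + 9300) = 1/9292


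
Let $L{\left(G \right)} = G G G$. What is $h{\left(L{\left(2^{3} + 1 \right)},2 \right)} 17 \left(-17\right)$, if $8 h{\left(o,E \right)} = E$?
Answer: $- \frac{289}{4} \approx -72.25$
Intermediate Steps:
$L{\left(G \right)} = G^{3}$ ($L{\left(G \right)} = G^{2} G = G^{3}$)
$h{\left(o,E \right)} = \frac{E}{8}$
$h{\left(L{\left(2^{3} + 1 \right)},2 \right)} 17 \left(-17\right) = \frac{1}{8} \cdot 2 \cdot 17 \left(-17\right) = \frac{1}{4} \cdot 17 \left(-17\right) = \frac{17}{4} \left(-17\right) = - \frac{289}{4}$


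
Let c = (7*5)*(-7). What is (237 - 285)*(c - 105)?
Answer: 16800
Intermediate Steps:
c = -245 (c = 35*(-7) = -245)
(237 - 285)*(c - 105) = (237 - 285)*(-245 - 105) = -48*(-350) = 16800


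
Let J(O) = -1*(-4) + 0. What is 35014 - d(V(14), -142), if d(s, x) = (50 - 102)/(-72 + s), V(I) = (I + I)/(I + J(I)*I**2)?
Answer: 71812232/2051 ≈ 35013.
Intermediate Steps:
J(O) = 4 (J(O) = 4 + 0 = 4)
V(I) = 2*I/(I + 4*I**2) (V(I) = (I + I)/(I + 4*I**2) = (2*I)/(I + 4*I**2) = 2*I/(I + 4*I**2))
d(s, x) = -52/(-72 + s)
35014 - d(V(14), -142) = 35014 - (-52)/(-72 + 2/(1 + 4*14)) = 35014 - (-52)/(-72 + 2/(1 + 56)) = 35014 - (-52)/(-72 + 2/57) = 35014 - (-52)/(-4102/57) = 35014 - (-52)*(-57)/4102 = 35014 - 1*1482/2051 = 35014 - 1482/2051 = 71812232/2051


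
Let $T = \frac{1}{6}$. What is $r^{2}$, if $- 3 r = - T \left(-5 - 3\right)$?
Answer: $\frac{16}{81} \approx 0.19753$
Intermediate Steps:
$T = \frac{1}{6} \approx 0.16667$
$r = - \frac{4}{9}$ ($r = - \frac{\left(-1\right) \frac{1}{6} \left(-5 - 3\right)}{3} = - \frac{\left(- \frac{1}{6}\right) \left(-8\right)}{3} = \left(- \frac{1}{3}\right) \frac{4}{3} = - \frac{4}{9} \approx -0.44444$)
$r^{2} = \left(- \frac{4}{9}\right)^{2} = \frac{16}{81}$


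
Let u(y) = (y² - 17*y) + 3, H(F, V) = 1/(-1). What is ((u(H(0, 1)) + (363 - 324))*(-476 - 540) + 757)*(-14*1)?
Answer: 842842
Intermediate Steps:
H(F, V) = -1
u(y) = 3 + y² - 17*y
((u(H(0, 1)) + (363 - 324))*(-476 - 540) + 757)*(-14*1) = (((3 + (-1)² - 17*(-1)) + (363 - 324))*(-476 - 540) + 757)*(-14*1) = (((3 + 1 + 17) + 39)*(-1016) + 757)*(-14) = ((21 + 39)*(-1016) + 757)*(-14) = (60*(-1016) + 757)*(-14) = (-60960 + 757)*(-14) = -60203*(-14) = 842842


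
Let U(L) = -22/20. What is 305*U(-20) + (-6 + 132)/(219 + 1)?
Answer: -18421/55 ≈ -334.93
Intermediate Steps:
U(L) = -11/10 (U(L) = -22*1/20 = -11/10)
305*U(-20) + (-6 + 132)/(219 + 1) = 305*(-11/10) + (-6 + 132)/(219 + 1) = -671/2 + 126/220 = -671/2 + 126*(1/220) = -671/2 + 63/110 = -18421/55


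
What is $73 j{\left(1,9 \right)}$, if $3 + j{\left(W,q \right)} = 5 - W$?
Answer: $73$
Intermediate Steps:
$j{\left(W,q \right)} = 2 - W$ ($j{\left(W,q \right)} = -3 - \left(-5 + W\right) = 2 - W$)
$73 j{\left(1,9 \right)} = 73 \left(2 - 1\right) = 73 \cdot 1 = 73$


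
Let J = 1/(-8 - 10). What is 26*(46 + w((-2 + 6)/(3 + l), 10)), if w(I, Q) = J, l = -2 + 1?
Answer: 10751/9 ≈ 1194.6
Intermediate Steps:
l = -1
J = -1/18 (J = 1/(-18) = -1/18 ≈ -0.055556)
w(I, Q) = -1/18
26*(46 + w((-2 + 6)/(3 + l), 10)) = 26*(46 - 1/18) = 26*(827/18) = 10751/9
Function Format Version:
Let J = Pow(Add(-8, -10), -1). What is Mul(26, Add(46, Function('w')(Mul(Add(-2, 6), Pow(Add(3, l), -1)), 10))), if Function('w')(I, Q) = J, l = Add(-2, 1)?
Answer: Rational(10751, 9) ≈ 1194.6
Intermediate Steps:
l = -1
J = Rational(-1, 18) (J = Pow(-18, -1) = Rational(-1, 18) ≈ -0.055556)
Function('w')(I, Q) = Rational(-1, 18)
Mul(26, Add(46, Function('w')(Mul(Add(-2, 6), Pow(Add(3, l), -1)), 10))) = Mul(26, Add(46, Rational(-1, 18))) = Mul(26, Rational(827, 18)) = Rational(10751, 9)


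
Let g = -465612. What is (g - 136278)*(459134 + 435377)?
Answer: -538397225790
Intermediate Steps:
(g - 136278)*(459134 + 435377) = (-465612 - 136278)*(459134 + 435377) = -601890*894511 = -538397225790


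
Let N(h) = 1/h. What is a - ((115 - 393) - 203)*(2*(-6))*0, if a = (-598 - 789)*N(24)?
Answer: -1387/24 ≈ -57.792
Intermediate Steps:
a = -1387/24 (a = (-598 - 789)/24 = -1387*1/24 = -1387/24 ≈ -57.792)
a - ((115 - 393) - 203)*(2*(-6))*0 = -1387/24 - ((115 - 393) - 203)*(2*(-6))*0 = -1387/24 - (-278 - 203)*(-12*0) = -1387/24 - (-481)*0 = -1387/24 - 1*0 = -1387/24 + 0 = -1387/24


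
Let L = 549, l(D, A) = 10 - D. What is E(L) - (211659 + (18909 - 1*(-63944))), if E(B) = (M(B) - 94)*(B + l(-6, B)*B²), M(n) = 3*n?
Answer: 7489770133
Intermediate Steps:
E(B) = (-94 + 3*B)*(B + 16*B²) (E(B) = (3*B - 94)*(B + (10 - 1*(-6))*B²) = (-94 + 3*B)*(B + (10 + 6)*B²) = (-94 + 3*B)*(B + 16*B²))
E(L) - (211659 + (18909 - 1*(-63944))) = 549*(-94 - 1501*549 + 48*549²) - (211659 + (18909 - 1*(-63944))) = 549*(-94 - 824049 + 48*301401) - (211659 + (18909 + 63944)) = 549*(-94 - 824049 + 14467248) - (211659 + 82853) = 549*13643105 - 1*294512 = 7490064645 - 294512 = 7489770133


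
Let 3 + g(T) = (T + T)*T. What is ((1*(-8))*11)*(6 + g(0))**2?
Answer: -792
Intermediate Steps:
g(T) = -3 + 2*T**2 (g(T) = -3 + (T + T)*T = -3 + (2*T)*T = -3 + 2*T**2)
((1*(-8))*11)*(6 + g(0))**2 = ((1*(-8))*11)*(6 + (-3 + 2*0**2))**2 = (-8*11)*(6 + (-3 + 2*0))**2 = -88*(6 + (-3 + 0))**2 = -88*(6 - 3)**2 = -88*3**2 = -88*9 = -792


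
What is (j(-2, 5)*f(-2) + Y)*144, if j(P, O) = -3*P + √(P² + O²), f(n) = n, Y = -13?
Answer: -3600 - 288*√29 ≈ -5150.9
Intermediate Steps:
j(P, O) = √(O² + P²) - 3*P (j(P, O) = -3*P + √(O² + P²) = √(O² + P²) - 3*P)
(j(-2, 5)*f(-2) + Y)*144 = ((√(5² + (-2)²) - 3*(-2))*(-2) - 13)*144 = ((√(25 + 4) + 6)*(-2) - 13)*144 = ((√29 + 6)*(-2) - 13)*144 = ((6 + √29)*(-2) - 13)*144 = ((-12 - 2*√29) - 13)*144 = (-25 - 2*√29)*144 = -3600 - 288*√29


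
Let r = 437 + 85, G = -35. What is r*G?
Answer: -18270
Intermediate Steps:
r = 522
r*G = 522*(-35) = -18270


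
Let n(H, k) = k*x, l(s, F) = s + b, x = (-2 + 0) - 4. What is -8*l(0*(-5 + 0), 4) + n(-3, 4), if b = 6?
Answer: -72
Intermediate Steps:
x = -6 (x = -2 - 4 = -6)
l(s, F) = 6 + s (l(s, F) = s + 6 = 6 + s)
n(H, k) = -6*k (n(H, k) = k*(-6) = -6*k)
-8*l(0*(-5 + 0), 4) + n(-3, 4) = -8*(6 + 0*(-5 + 0)) - 6*4 = -8*(6 + 0*(-5)) - 24 = -8*(6 + 0) - 24 = -8*6 - 24 = -48 - 24 = -72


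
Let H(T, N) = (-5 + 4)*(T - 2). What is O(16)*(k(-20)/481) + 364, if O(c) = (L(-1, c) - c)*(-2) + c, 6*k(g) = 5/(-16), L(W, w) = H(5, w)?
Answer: 2801299/7696 ≈ 363.99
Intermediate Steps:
H(T, N) = 2 - T (H(T, N) = -(-2 + T) = 2 - T)
L(W, w) = -3 (L(W, w) = 2 - 1*5 = 2 - 5 = -3)
k(g) = -5/96 (k(g) = (5/(-16))/6 = (5*(-1/16))/6 = (⅙)*(-5/16) = -5/96)
O(c) = 6 + 3*c (O(c) = (-3 - c)*(-2) + c = (6 + 2*c) + c = 6 + 3*c)
O(16)*(k(-20)/481) + 364 = (6 + 3*16)*(-5/96/481) + 364 = (6 + 48)*(-5/96*1/481) + 364 = 54*(-5/46176) + 364 = -45/7696 + 364 = 2801299/7696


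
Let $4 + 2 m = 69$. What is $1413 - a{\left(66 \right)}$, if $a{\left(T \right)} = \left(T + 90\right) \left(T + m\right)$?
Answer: $-13953$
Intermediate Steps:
$m = \frac{65}{2}$ ($m = -2 + \frac{1}{2} \cdot 69 = -2 + \frac{69}{2} = \frac{65}{2} \approx 32.5$)
$a{\left(T \right)} = \left(90 + T\right) \left(\frac{65}{2} + T\right)$ ($a{\left(T \right)} = \left(T + 90\right) \left(T + \frac{65}{2}\right) = \left(90 + T\right) \left(\frac{65}{2} + T\right)$)
$1413 - a{\left(66 \right)} = 1413 - \left(2925 + 66^{2} + \frac{245}{2} \cdot 66\right) = 1413 - \left(2925 + 4356 + 8085\right) = 1413 - 15366 = -13953$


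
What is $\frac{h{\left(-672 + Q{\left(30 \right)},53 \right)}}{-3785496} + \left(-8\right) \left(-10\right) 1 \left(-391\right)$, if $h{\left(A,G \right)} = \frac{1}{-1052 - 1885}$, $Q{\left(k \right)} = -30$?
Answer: $- \frac{347771094802559}{11118001752} \approx -31280.0$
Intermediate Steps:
$h{\left(A,G \right)} = - \frac{1}{2937}$ ($h{\left(A,G \right)} = \frac{1}{-2937} = - \frac{1}{2937}$)
$\frac{h{\left(-672 + Q{\left(30 \right)},53 \right)}}{-3785496} + \left(-8\right) \left(-10\right) 1 \left(-391\right) = - \frac{1}{2937 \left(-3785496\right)} + \left(-8\right) \left(-10\right) 1 \left(-391\right) = \left(- \frac{1}{2937}\right) \left(- \frac{1}{3785496}\right) + 80 \cdot 1 \left(-391\right) = \frac{1}{11118001752} + 80 \left(-391\right) = \frac{1}{11118001752} - 31280 = - \frac{347771094802559}{11118001752}$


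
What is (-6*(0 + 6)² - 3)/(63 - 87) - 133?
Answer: -991/8 ≈ -123.88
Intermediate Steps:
(-6*(0 + 6)² - 3)/(63 - 87) - 133 = (-6*6² - 3)/(-24) - 133 = -(-6*36 - 3)/24 - 133 = -(-216 - 3)/24 - 133 = -1/24*(-219) - 133 = 73/8 - 133 = -991/8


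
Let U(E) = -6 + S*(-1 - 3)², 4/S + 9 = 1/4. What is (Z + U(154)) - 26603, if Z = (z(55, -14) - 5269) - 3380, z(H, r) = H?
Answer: -1232361/35 ≈ -35210.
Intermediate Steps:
S = -16/35 (S = 4/(-9 + 1/4) = 4/(-9 + ¼) = 4/(-35/4) = 4*(-4/35) = -16/35 ≈ -0.45714)
Z = -8594 (Z = (55 - 5269) - 3380 = -5214 - 3380 = -8594)
U(E) = -466/35 (U(E) = -6 - 16*(-1 - 3)²/35 = -6 - 16/35*(-4)² = -6 - 16/35*16 = -6 - 256/35 = -466/35)
(Z + U(154)) - 26603 = (-8594 - 466/35) - 26603 = -301256/35 - 26603 = -1232361/35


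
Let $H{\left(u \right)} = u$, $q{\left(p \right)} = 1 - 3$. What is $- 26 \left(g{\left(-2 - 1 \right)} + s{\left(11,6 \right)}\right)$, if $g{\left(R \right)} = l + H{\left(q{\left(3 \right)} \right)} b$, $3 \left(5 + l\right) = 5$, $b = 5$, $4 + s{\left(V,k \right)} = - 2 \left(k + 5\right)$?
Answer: $\frac{3068}{3} \approx 1022.7$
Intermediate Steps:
$q{\left(p \right)} = -2$ ($q{\left(p \right)} = 1 - 3 = -2$)
$s{\left(V,k \right)} = -14 - 2 k$ ($s{\left(V,k \right)} = -4 - 2 \left(k + 5\right) = -4 - 2 \left(5 + k\right) = -4 - \left(10 + 2 k\right) = -14 - 2 k$)
$l = - \frac{10}{3}$ ($l = -5 + \frac{1}{3} \cdot 5 = -5 + \frac{5}{3} = - \frac{10}{3} \approx -3.3333$)
$g{\left(R \right)} = - \frac{40}{3}$ ($g{\left(R \right)} = - \frac{10}{3} - 10 = - \frac{40}{3}$)
$- 26 \left(g{\left(-2 - 1 \right)} + s{\left(11,6 \right)}\right) = - 26 \left(- \frac{40}{3} - 26\right) = \left(-26\right) \left(- \frac{118}{3}\right) = \frac{3068}{3}$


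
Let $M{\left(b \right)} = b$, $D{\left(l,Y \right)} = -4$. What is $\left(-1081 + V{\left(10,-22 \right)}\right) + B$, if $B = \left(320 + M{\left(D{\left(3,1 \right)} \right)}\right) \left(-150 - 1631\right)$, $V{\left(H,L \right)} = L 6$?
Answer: $-564009$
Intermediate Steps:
$V{\left(H,L \right)} = 6 L$
$B = -562796$ ($B = \left(320 - 4\right) \left(-150 - 1631\right) = 316 \left(-1781\right) = -562796$)
$\left(-1081 + V{\left(10,-22 \right)}\right) + B = \left(-1081 + 6 \left(-22\right)\right) - 562796 = \left(-1081 - 132\right) - 562796 = -1213 - 562796 = -564009$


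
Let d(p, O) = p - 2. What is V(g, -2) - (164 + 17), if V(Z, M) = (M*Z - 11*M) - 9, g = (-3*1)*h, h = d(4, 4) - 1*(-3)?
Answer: -138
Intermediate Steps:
d(p, O) = -2 + p
h = 5 (h = (-2 + 4) - 1*(-3) = 2 + 3 = 5)
g = -15 (g = -3*1*5 = -3*5 = -15)
V(Z, M) = -9 - 11*M + M*Z (V(Z, M) = (-11*M + M*Z) - 9 = -9 - 11*M + M*Z)
V(g, -2) - (164 + 17) = (-9 - 11*(-2) - 2*(-15)) - (164 + 17) = (-9 + 22 + 30) - 1*181 = 43 - 181 = -138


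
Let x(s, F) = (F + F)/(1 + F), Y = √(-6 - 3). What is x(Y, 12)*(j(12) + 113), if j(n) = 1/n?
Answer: 2714/13 ≈ 208.77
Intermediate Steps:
Y = 3*I (Y = √(-9) = 3*I ≈ 3.0*I)
x(s, F) = 2*F/(1 + F) (x(s, F) = (2*F)/(1 + F) = 2*F/(1 + F))
x(Y, 12)*(j(12) + 113) = (2*12/(1 + 12))*(1/12 + 113) = (2*12/13)*(1/12 + 113) = (2*12*(1/13))*(1357/12) = (24/13)*(1357/12) = 2714/13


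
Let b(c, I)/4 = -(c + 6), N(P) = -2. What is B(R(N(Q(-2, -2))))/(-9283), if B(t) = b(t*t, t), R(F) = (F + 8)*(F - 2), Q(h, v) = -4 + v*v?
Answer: 2328/9283 ≈ 0.25078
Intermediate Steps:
Q(h, v) = -4 + v²
R(F) = (-2 + F)*(8 + F) (R(F) = (8 + F)*(-2 + F) = (-2 + F)*(8 + F))
b(c, I) = -24 - 4*c (b(c, I) = 4*(-(c + 6)) = 4*(-(6 + c)) = 4*(-6 - c) = -24 - 4*c)
B(t) = -24 - 4*t² (B(t) = -24 - 4*t*t = -24 - 4*t²)
B(R(N(Q(-2, -2))))/(-9283) = (-24 - 4*(-16 + (-2)² + 6*(-2))²)/(-9283) = (-24 - 4*(-16 + 4 - 12)²)*(-1/9283) = (-24 - 4*(-24)²)*(-1/9283) = (-24 - 4*576)*(-1/9283) = (-24 - 2304)*(-1/9283) = -2328*(-1/9283) = 2328/9283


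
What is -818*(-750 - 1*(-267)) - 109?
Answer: 394985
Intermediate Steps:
-818*(-750 - 1*(-267)) - 109 = -818*(-750 + 267) - 109 = -818*(-483) - 109 = 395094 - 109 = 394985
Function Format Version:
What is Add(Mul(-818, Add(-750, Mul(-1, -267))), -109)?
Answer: 394985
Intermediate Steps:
Add(Mul(-818, Add(-750, Mul(-1, -267))), -109) = Add(Mul(-818, Add(-750, 267)), -109) = Add(Mul(-818, -483), -109) = Add(395094, -109) = 394985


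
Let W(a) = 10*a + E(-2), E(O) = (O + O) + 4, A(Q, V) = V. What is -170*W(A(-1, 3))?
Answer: -5100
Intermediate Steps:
E(O) = 4 + 2*O (E(O) = 2*O + 4 = 4 + 2*O)
W(a) = 10*a (W(a) = 10*a + (4 + 2*(-2)) = 10*a + (4 - 4) = 10*a + 0 = 10*a)
-170*W(A(-1, 3)) = -1700*3 = -170*30 = -5100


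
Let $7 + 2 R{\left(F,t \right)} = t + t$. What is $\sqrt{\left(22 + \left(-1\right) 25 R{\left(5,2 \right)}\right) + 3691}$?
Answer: $\frac{\sqrt{15002}}{2} \approx 61.241$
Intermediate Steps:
$R{\left(F,t \right)} = - \frac{7}{2} + t$ ($R{\left(F,t \right)} = - \frac{7}{2} + \frac{t + t}{2} = - \frac{7}{2} + \frac{2 t}{2} = - \frac{7}{2} + t$)
$\sqrt{\left(22 + \left(-1\right) 25 R{\left(5,2 \right)}\right) + 3691} = \sqrt{\left(22 + \left(-1\right) 25 \left(- \frac{7}{2} + 2\right)\right) + 3691} = \sqrt{\left(22 - - \frac{75}{2}\right) + 3691} = \sqrt{\left(22 + \frac{75}{2}\right) + 3691} = \sqrt{\frac{119}{2} + 3691} = \sqrt{\frac{7501}{2}} = \frac{\sqrt{15002}}{2}$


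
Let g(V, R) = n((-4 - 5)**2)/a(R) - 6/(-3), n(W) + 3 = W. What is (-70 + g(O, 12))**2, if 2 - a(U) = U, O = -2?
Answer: 143641/25 ≈ 5745.6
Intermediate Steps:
a(U) = 2 - U
n(W) = -3 + W
g(V, R) = 2 + 78/(2 - R) (g(V, R) = (-3 + (-4 - 5)**2)/(2 - R) - 6/(-3) = (-3 + (-9)**2)/(2 - R) - 6*(-1/3) = (-3 + 81)/(2 - R) + 2 = 78/(2 - R) + 2 = 2 + 78/(2 - R))
(-70 + g(O, 12))**2 = (-70 + 2*(-41 + 12)/(-2 + 12))**2 = (-70 + 2*(-29)/10)**2 = (-70 + 2*(1/10)*(-29))**2 = (-70 - 29/5)**2 = (-379/5)**2 = 143641/25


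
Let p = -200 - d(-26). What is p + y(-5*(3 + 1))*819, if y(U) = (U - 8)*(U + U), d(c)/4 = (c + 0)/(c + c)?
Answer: 917078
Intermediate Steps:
d(c) = 2 (d(c) = 4*((c + 0)/(c + c)) = 4*(c/((2*c))) = 4*(c*(1/(2*c))) = 4*(½) = 2)
y(U) = 2*U*(-8 + U) (y(U) = (-8 + U)*(2*U) = 2*U*(-8 + U))
p = -202 (p = -200 - 1*2 = -200 - 2 = -202)
p + y(-5*(3 + 1))*819 = -202 + (2*(-5*(3 + 1))*(-8 - 5*(3 + 1)))*819 = -202 + (2*(-5*4)*(-8 - 5*4))*819 = -202 + (2*(-20)*(-8 - 20))*819 = -202 + (2*(-20)*(-28))*819 = -202 + 1120*819 = -202 + 917280 = 917078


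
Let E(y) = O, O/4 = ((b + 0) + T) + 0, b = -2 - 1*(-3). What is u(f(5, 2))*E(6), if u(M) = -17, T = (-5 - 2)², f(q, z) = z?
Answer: -3400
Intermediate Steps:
b = 1 (b = -2 + 3 = 1)
T = 49 (T = (-7)² = 49)
O = 200 (O = 4*(((1 + 0) + 49) + 0) = 4*((1 + 49) + 0) = 4*(50 + 0) = 4*50 = 200)
E(y) = 200
u(f(5, 2))*E(6) = -17*200 = -3400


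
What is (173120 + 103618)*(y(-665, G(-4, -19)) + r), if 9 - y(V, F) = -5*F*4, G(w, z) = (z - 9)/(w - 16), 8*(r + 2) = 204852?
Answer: 7095977427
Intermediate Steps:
r = 51209/2 (r = -2 + (⅛)*204852 = -2 + 51213/2 = 51209/2 ≈ 25605.)
G(w, z) = (-9 + z)/(-16 + w)
y(V, F) = 9 + 20*F (y(V, F) = 9 - (-5*F)*4 = 9 - (-20)*F = 9 + 20*F)
(173120 + 103618)*(y(-665, G(-4, -19)) + r) = (173120 + 103618)*((9 + 20*((-9 - 19)/(-16 - 4))) + 51209/2) = 276738*((9 + 20*(-28/(-20))) + 51209/2) = 276738*((9 + 20*(-1/20*(-28))) + 51209/2) = 276738*((9 + 20*(7/5)) + 51209/2) = 276738*((9 + 28) + 51209/2) = 276738*(37 + 51209/2) = 276738*(51283/2) = 7095977427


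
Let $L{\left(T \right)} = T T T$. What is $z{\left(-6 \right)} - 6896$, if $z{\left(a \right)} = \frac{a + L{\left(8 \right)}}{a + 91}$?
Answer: $- \frac{585654}{85} \approx -6890.0$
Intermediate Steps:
$L{\left(T \right)} = T^{3}$ ($L{\left(T \right)} = T^{2} T = T^{3}$)
$z{\left(a \right)} = \frac{512 + a}{91 + a}$ ($z{\left(a \right)} = \frac{a + 8^{3}}{a + 91} = \frac{a + 512}{91 + a} = \frac{512 + a}{91 + a}$)
$z{\left(-6 \right)} - 6896 = \frac{512 - 6}{91 - 6} - 6896 = \frac{1}{85} \cdot 506 - 6896 = \frac{506}{85} - 6896 = - \frac{585654}{85}$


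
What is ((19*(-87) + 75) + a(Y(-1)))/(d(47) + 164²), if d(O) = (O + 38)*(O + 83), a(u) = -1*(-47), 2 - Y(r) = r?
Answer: -1531/37946 ≈ -0.040347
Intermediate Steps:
Y(r) = 2 - r
a(u) = 47
d(O) = (38 + O)*(83 + O)
((19*(-87) + 75) + a(Y(-1)))/(d(47) + 164²) = ((19*(-87) + 75) + 47)/((3154 + 47² + 121*47) + 164²) = ((-1653 + 75) + 47)/((3154 + 2209 + 5687) + 26896) = (-1578 + 47)/(11050 + 26896) = -1531/37946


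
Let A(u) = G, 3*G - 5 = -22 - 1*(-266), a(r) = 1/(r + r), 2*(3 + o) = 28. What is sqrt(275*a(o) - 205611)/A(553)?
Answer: I*sqrt(822394)/166 ≈ 5.463*I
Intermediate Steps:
o = 11 (o = -3 + (1/2)*28 = -3 + 14 = 11)
a(r) = 1/(2*r)
G = 83 (G = 5/3 + (-22 - 1*(-266))/3 = 5/3 + (-22 + 266)/3 = 5/3 + (1/3)*244 = 5/3 + 244/3 = 83)
A(u) = 83
sqrt(275*a(o) - 205611)/A(553) = sqrt(275*((1/2)/11) - 205611)/83 = sqrt(275*((1/2)*(1/11)) - 205611)*(1/83) = sqrt(275*(1/22) - 205611)*(1/83) = sqrt(25/2 - 205611)*(1/83) = sqrt(-411197/2)*(1/83) = (I*sqrt(822394)/2)*(1/83) = I*sqrt(822394)/166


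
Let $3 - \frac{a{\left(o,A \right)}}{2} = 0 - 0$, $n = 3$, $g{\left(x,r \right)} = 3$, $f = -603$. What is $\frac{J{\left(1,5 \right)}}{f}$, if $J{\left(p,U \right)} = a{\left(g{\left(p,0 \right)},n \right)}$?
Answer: $- \frac{2}{201} \approx -0.0099503$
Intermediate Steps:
$a{\left(o,A \right)} = 6$ ($a{\left(o,A \right)} = 6 - 2 \left(0 - 0\right) = 6 - 2 \left(0 + 0\right) = 6 - 0 = 6 + 0 = 6$)
$J{\left(p,U \right)} = 6$
$\frac{J{\left(1,5 \right)}}{f} = \frac{6}{-603} = 6 \left(- \frac{1}{603}\right) = - \frac{2}{201}$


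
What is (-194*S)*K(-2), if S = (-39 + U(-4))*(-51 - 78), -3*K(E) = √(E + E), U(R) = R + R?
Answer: 784148*I ≈ 7.8415e+5*I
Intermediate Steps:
U(R) = 2*R
K(E) = -√2*√E/3 (K(E) = -√(E + E)/3 = -√2*√E/3)
S = 6063 (S = (-39 + 2*(-4))*(-51 - 78) = (-39 - 8)*(-129) = -47*(-129) = 6063)
(-194*S)*K(-2) = (-194*6063)*(-√2*√(-2)/3) = -(-392074)*√2*I*√2 = -(-784148)*I = 784148*I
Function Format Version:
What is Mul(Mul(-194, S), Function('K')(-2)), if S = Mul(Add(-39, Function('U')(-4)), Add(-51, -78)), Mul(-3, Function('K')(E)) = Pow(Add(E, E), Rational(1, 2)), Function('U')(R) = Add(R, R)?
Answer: Mul(784148, I) ≈ Mul(7.8415e+5, I)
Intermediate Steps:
Function('U')(R) = Mul(2, R)
Function('K')(E) = Mul(Rational(-1, 3), Pow(2, Rational(1, 2)), Pow(E, Rational(1, 2))) (Function('K')(E) = Mul(Rational(-1, 3), Pow(Add(E, E), Rational(1, 2))) = Mul(Rational(-1, 3), Pow(Mul(2, E), Rational(1, 2))) = Mul(Rational(-1, 3), Mul(Pow(2, Rational(1, 2)), Pow(E, Rational(1, 2)))) = Mul(Rational(-1, 3), Pow(2, Rational(1, 2)), Pow(E, Rational(1, 2))))
S = 6063 (S = Mul(Add(-39, Mul(2, -4)), Add(-51, -78)) = Mul(Add(-39, -8), -129) = Mul(-47, -129) = 6063)
Mul(Mul(-194, S), Function('K')(-2)) = Mul(Mul(-194, 6063), Mul(Rational(-1, 3), Pow(2, Rational(1, 2)), Pow(-2, Rational(1, 2)))) = Mul(-1176222, Mul(Rational(-1, 3), Pow(2, Rational(1, 2)), Mul(I, Pow(2, Rational(1, 2))))) = Mul(-1176222, Mul(Rational(-2, 3), I)) = Mul(784148, I)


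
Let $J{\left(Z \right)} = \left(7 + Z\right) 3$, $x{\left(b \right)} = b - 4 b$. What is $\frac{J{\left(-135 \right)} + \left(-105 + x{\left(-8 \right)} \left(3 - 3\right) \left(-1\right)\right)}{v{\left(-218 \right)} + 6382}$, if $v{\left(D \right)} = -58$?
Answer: $- \frac{163}{2108} \approx -0.077325$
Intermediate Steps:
$x{\left(b \right)} = - 3 b$
$J{\left(Z \right)} = 21 + 3 Z$
$\frac{J{\left(-135 \right)} + \left(-105 + x{\left(-8 \right)} \left(3 - 3\right) \left(-1\right)\right)}{v{\left(-218 \right)} + 6382} = \frac{\left(21 + 3 \left(-135\right)\right) - \left(105 - \left(-3\right) \left(-8\right) \left(3 - 3\right) \left(-1\right)\right)}{-58 + 6382} = \frac{\left(21 - 405\right) - \left(105 - 24 \cdot 0 \left(-1\right)\right)}{6324} = \left(-384 + \left(-105 + 24 \cdot 0\right)\right) \frac{1}{6324} = \left(-384 + \left(-105 + 0\right)\right) \frac{1}{6324} = \left(-384 - 105\right) \frac{1}{6324} = \left(-489\right) \frac{1}{6324} = - \frac{163}{2108}$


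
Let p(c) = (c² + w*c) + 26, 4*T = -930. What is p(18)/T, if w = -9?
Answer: -376/465 ≈ -0.80860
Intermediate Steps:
T = -465/2 (T = (¼)*(-930) = -465/2 ≈ -232.50)
p(c) = 26 + c² - 9*c (p(c) = (c² - 9*c) + 26 = 26 + c² - 9*c)
p(18)/T = (26 + 18² - 9*18)/(-465/2) = (26 + 324 - 162)*(-2/465) = 188*(-2/465) = -376/465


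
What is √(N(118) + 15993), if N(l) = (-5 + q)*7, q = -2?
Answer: 2*√3986 ≈ 126.27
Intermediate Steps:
N(l) = -49 (N(l) = (-5 - 2)*7 = -7*7 = -49)
√(N(118) + 15993) = √(-49 + 15993) = √15944 = 2*√3986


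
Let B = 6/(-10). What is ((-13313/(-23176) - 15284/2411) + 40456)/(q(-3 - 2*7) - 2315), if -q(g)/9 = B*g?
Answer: -11301256904375/672427861424 ≈ -16.807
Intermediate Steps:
B = -⅗ (B = 6*(-⅒) = -⅗ ≈ -0.60000)
q(g) = 27*g/5 (q(g) = -(-27)*g/5 = 27*g/5)
((-13313/(-23176) - 15284/2411) + 40456)/(q(-3 - 2*7) - 2315) = ((-13313/(-23176) - 15284/2411) + 40456)/(27*(-3 - 2*7)/5 - 2315) = ((-13313*(-1/23176) - 15284*1/2411) + 40456)/(27*(-3 - 14)/5 - 2315) = ((13313/23176 - 15284/2411) + 40456)/((27/5)*(-17) - 2315) = (-322124341/55877336 + 40456)/(-459/5 - 2315) = 2260251380875/(55877336*(-12034/5)) = (2260251380875/55877336)*(-5/12034) = -11301256904375/672427861424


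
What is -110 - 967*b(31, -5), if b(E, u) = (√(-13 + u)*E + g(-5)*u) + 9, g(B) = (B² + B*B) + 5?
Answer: 257112 - 89931*I*√2 ≈ 2.5711e+5 - 1.2718e+5*I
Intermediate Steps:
g(B) = 5 + 2*B² (g(B) = (B² + B²) + 5 = 2*B² + 5 = 5 + 2*B²)
b(E, u) = 9 + 55*u + E*√(-13 + u) (b(E, u) = (√(-13 + u)*E + (5 + 2*(-5)²)*u) + 9 = (E*√(-13 + u) + (5 + 2*25)*u) + 9 = (E*√(-13 + u) + (5 + 50)*u) + 9 = (E*√(-13 + u) + 55*u) + 9 = (55*u + E*√(-13 + u)) + 9 = 9 + 55*u + E*√(-13 + u))
-110 - 967*b(31, -5) = -110 - 967*(9 + 55*(-5) + 31*√(-13 - 5)) = -110 - 967*(9 - 275 + 31*√(-18)) = -110 - 967*(9 - 275 + 31*(3*I*√2)) = -110 - 967*(9 - 275 + 93*I*√2) = -110 - 967*(-266 + 93*I*√2) = -110 + (257222 - 89931*I*√2) = 257112 - 89931*I*√2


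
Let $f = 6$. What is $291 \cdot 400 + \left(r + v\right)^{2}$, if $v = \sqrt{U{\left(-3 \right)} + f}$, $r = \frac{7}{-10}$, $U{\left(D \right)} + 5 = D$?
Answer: $\frac{11639849}{100} - \frac{7 i \sqrt{2}}{5} \approx 1.164 \cdot 10^{5} - 1.9799 i$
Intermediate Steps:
$U{\left(D \right)} = -5 + D$
$r = - \frac{7}{10}$ ($r = 7 \left(- \frac{1}{10}\right) = - \frac{7}{10} \approx -0.7$)
$v = i \sqrt{2}$ ($v = \sqrt{\left(-5 - 3\right) + 6} = \sqrt{-8 + 6} = \sqrt{-2} = i \sqrt{2} \approx 1.4142 i$)
$291 \cdot 400 + \left(r + v\right)^{2} = 291 \cdot 400 + \left(- \frac{7}{10} + i \sqrt{2}\right)^{2} = 116400 + \left(- \frac{7}{10} + i \sqrt{2}\right)^{2}$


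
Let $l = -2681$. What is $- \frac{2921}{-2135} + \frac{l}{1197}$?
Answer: $- \frac{318214}{365085} \approx -0.87162$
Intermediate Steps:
$- \frac{2921}{-2135} + \frac{l}{1197} = - \frac{2921}{-2135} - \frac{2681}{1197} = \left(-2921\right) \left(- \frac{1}{2135}\right) - \frac{383}{171} = \frac{2921}{2135} - \frac{383}{171} = - \frac{318214}{365085}$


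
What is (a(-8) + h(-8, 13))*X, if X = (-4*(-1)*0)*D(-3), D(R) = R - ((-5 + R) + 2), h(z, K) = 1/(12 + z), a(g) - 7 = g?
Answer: 0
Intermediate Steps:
a(g) = 7 + g
D(R) = 3 (D(R) = R - (-3 + R) = R + (3 - R) = 3)
X = 0 (X = (-4*(-1)*0)*3 = (4*0)*3 = 0*3 = 0)
(a(-8) + h(-8, 13))*X = ((7 - 8) + 1/(12 - 8))*0 = (-1 + 1/4)*0 = (-1 + ¼)*0 = -¾*0 = 0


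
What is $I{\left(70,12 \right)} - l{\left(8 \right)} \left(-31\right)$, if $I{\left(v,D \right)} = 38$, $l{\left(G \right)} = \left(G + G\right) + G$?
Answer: $782$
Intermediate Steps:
$l{\left(G \right)} = 3 G$ ($l{\left(G \right)} = 2 G + G = 3 G$)
$I{\left(70,12 \right)} - l{\left(8 \right)} \left(-31\right) = 38 - 3 \cdot 8 \left(-31\right) = 38 - 24 \left(-31\right) = 38 - -744 = 38 + 744 = 782$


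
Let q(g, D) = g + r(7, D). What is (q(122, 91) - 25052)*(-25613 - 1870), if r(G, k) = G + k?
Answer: 682457856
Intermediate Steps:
q(g, D) = 7 + D + g (q(g, D) = g + (7 + D) = 7 + D + g)
(q(122, 91) - 25052)*(-25613 - 1870) = ((7 + 91 + 122) - 25052)*(-25613 - 1870) = (220 - 25052)*(-27483) = -24832*(-27483) = 682457856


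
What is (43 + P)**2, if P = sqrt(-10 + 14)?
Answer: 2025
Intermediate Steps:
P = 2 (P = sqrt(4) = 2)
(43 + P)**2 = (43 + 2)**2 = 45**2 = 2025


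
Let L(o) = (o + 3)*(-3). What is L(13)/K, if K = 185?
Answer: -48/185 ≈ -0.25946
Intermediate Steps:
L(o) = -9 - 3*o (L(o) = (3 + o)*(-3) = -9 - 3*o)
L(13)/K = (-9 - 3*13)/185 = (-9 - 39)/185 = (1/185)*(-48) = -48/185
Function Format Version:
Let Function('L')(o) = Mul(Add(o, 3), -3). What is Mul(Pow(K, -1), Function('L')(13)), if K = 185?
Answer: Rational(-48, 185) ≈ -0.25946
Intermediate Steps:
Function('L')(o) = Add(-9, Mul(-3, o)) (Function('L')(o) = Mul(Add(3, o), -3) = Add(-9, Mul(-3, o)))
Mul(Pow(K, -1), Function('L')(13)) = Mul(Pow(185, -1), Add(-9, Mul(-3, 13))) = Mul(Rational(1, 185), Add(-9, -39)) = Mul(Rational(1, 185), -48) = Rational(-48, 185)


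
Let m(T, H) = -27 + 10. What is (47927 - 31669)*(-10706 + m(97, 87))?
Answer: -174334534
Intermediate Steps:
m(T, H) = -17
(47927 - 31669)*(-10706 + m(97, 87)) = (47927 - 31669)*(-10706 - 17) = 16258*(-10723) = -174334534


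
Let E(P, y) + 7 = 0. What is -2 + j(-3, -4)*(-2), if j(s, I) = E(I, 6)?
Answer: 12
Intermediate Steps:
E(P, y) = -7 (E(P, y) = -7 + 0 = -7)
j(s, I) = -7
-2 + j(-3, -4)*(-2) = -2 - 7*(-2) = -2 + 14 = 12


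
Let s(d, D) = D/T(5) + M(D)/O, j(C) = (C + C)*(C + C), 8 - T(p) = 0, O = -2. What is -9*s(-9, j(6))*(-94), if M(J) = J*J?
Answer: -8756100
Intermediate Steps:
T(p) = 8 (T(p) = 8 - 1*0 = 8 + 0 = 8)
M(J) = J²
j(C) = 4*C² (j(C) = (2*C)*(2*C) = 4*C²)
s(d, D) = -D²/2 + D/8 (s(d, D) = D/8 + D²/(-2) = D*(⅛) + D²*(-½) = D/8 - D²/2 = -D²/2 + D/8)
-9*s(-9, j(6))*(-94) = -9*4*6²*(1 - 16*6²)/8*(-94) = -9*4*36*(1 - 16*36)/8*(-94) = -9*144*(1 - 4*144)/8*(-94) = -9*144*(1 - 576)/8*(-94) = -9*144*(-575)/8*(-94) = -9*(-10350)*(-94) = 93150*(-94) = -8756100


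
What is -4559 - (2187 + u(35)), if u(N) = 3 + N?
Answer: -6784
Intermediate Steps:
-4559 - (2187 + u(35)) = -4559 - (2187 + (3 + 35)) = -4559 - (2187 + 38) = -4559 - 1*2225 = -4559 - 2225 = -6784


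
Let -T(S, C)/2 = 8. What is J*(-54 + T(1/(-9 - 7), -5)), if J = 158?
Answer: -11060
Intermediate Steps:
T(S, C) = -16 (T(S, C) = -2*8 = -16)
J*(-54 + T(1/(-9 - 7), -5)) = 158*(-54 - 16) = 158*(-70) = -11060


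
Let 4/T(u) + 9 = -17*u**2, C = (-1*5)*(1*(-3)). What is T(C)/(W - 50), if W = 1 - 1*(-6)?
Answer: 2/82431 ≈ 2.4263e-5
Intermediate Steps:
C = 15 (C = -5*(-3) = 15)
W = 7 (W = 1 + 6 = 7)
T(u) = 4/(-9 - 17*u**2)
T(C)/(W - 50) = (-4/(9 + 17*15**2))/(7 - 50) = (-4/(9 + 17*225))/(-43) = -(-4)/(43*(9 + 3825)) = -(-4)/(43*3834) = -1/43*(-2/1917) = 2/82431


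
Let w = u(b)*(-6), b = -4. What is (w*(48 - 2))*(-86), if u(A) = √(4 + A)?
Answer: 0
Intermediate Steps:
w = 0 (w = √(4 - 4)*(-6) = √0*(-6) = 0*(-6) = 0)
(w*(48 - 2))*(-86) = (0*(48 - 2))*(-86) = (0*46)*(-86) = 0*(-86) = 0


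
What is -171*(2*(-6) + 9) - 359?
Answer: 154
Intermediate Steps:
-171*(2*(-6) + 9) - 359 = -171*(-12 + 9) - 359 = -171*(-3) - 359 = 513 - 359 = 154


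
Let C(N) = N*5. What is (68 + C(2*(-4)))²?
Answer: 784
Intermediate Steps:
C(N) = 5*N
(68 + C(2*(-4)))² = (68 + 5*(2*(-4)))² = (68 + 5*(-8))² = (68 - 40)² = 28² = 784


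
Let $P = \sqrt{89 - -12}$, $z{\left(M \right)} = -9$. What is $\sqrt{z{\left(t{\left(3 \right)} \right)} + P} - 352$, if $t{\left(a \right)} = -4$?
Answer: $-352 + \sqrt{-9 + \sqrt{101}} \approx -350.98$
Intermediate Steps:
$P = \sqrt{101}$ ($P = \sqrt{89 + \left(-25 + 37\right)} = \sqrt{89 + 12} = \sqrt{101} \approx 10.05$)
$\sqrt{z{\left(t{\left(3 \right)} \right)} + P} - 352 = \sqrt{-9 + \sqrt{101}} - 352 = -352 + \sqrt{-9 + \sqrt{101}}$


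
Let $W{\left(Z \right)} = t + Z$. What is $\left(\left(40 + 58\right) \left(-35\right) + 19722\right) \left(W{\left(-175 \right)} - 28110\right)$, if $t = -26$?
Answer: $-461242812$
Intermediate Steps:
$W{\left(Z \right)} = -26 + Z$
$\left(\left(40 + 58\right) \left(-35\right) + 19722\right) \left(W{\left(-175 \right)} - 28110\right) = \left(\left(40 + 58\right) \left(-35\right) + 19722\right) \left(\left(-26 - 175\right) - 28110\right) = \left(98 \left(-35\right) + 19722\right) \left(-201 - 28110\right) = \left(-3430 + 19722\right) \left(-28311\right) = 16292 \left(-28311\right) = -461242812$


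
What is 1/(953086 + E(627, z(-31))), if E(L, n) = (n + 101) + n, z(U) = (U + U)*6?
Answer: 1/952443 ≈ 1.0499e-6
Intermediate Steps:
z(U) = 12*U (z(U) = (2*U)*6 = 12*U)
E(L, n) = 101 + 2*n (E(L, n) = (101 + n) + n = 101 + 2*n)
1/(953086 + E(627, z(-31))) = 1/(953086 + (101 + 2*(12*(-31)))) = 1/(953086 + (101 + 2*(-372))) = 1/(953086 + (101 - 744)) = 1/(953086 - 643) = 1/952443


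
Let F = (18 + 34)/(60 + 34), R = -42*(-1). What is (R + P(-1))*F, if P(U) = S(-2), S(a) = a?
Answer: 1040/47 ≈ 22.128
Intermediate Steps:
R = 42
P(U) = -2
F = 26/47 (F = 52/94 = 52*(1/94) = 26/47 ≈ 0.55319)
(R + P(-1))*F = (42 - 2)*(26/47) = 40*(26/47) = 1040/47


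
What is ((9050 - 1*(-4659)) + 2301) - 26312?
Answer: -10302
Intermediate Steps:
((9050 - 1*(-4659)) + 2301) - 26312 = ((9050 + 4659) + 2301) - 26312 = (13709 + 2301) - 26312 = 16010 - 26312 = -10302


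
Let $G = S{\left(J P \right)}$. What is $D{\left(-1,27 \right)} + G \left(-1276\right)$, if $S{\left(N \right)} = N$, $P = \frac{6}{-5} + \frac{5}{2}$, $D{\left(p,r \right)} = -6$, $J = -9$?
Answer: $\frac{74616}{5} \approx 14923.0$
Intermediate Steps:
$P = \frac{13}{10}$ ($P = 6 \left(- \frac{1}{5}\right) + 5 \cdot \frac{1}{2} = - \frac{6}{5} + \frac{5}{2} = \frac{13}{10} \approx 1.3$)
$G = - \frac{117}{10}$ ($G = \left(-9\right) \frac{13}{10} = - \frac{117}{10} \approx -11.7$)
$D{\left(-1,27 \right)} + G \left(-1276\right) = -6 - - \frac{74646}{5} = -6 + \frac{74646}{5} = \frac{74616}{5}$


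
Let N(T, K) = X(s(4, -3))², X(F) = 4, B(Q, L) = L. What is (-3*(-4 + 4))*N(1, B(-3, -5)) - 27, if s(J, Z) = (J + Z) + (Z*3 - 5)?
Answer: -27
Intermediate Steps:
s(J, Z) = -5 + J + 4*Z (s(J, Z) = (J + Z) + (3*Z - 5) = (J + Z) + (-5 + 3*Z) = -5 + J + 4*Z)
N(T, K) = 16 (N(T, K) = 4² = 16)
(-3*(-4 + 4))*N(1, B(-3, -5)) - 27 = -3*(-4 + 4)*16 - 27 = -3*0*16 - 27 = 0*16 - 27 = 0 - 27 = -27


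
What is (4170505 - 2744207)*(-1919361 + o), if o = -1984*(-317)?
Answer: -1840542007034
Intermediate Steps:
o = 628928
(4170505 - 2744207)*(-1919361 + o) = (4170505 - 2744207)*(-1919361 + 628928) = 1426298*(-1290433) = -1840542007034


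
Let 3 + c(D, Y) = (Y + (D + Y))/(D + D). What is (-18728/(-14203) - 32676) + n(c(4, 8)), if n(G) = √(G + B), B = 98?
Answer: -464078500/14203 + √390/2 ≈ -32665.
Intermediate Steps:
c(D, Y) = -3 + (D + 2*Y)/(2*D) (c(D, Y) = -3 + (Y + (D + Y))/(D + D) = -3 + (D + 2*Y)/((2*D)) = -3 + (D + 2*Y)*(1/(2*D)) = -3 + (D + 2*Y)/(2*D))
n(G) = √(98 + G) (n(G) = √(G + 98) = √(98 + G))
(-18728/(-14203) - 32676) + n(c(4, 8)) = (-18728/(-14203) - 32676) + √(98 + (-5/2 + 8/4)) = (-18728*(-1/14203) - 32676) + √(98 + (-5/2 + 8*(¼))) = (18728/14203 - 32676) + √(98 + (-5/2 + 2)) = -464078500/14203 + √(98 - ½) = -464078500/14203 + √(195/2) = -464078500/14203 + √390/2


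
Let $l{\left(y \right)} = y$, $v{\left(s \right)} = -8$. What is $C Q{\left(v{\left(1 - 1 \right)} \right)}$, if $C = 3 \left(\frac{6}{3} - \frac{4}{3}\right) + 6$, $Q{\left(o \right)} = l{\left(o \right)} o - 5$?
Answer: $472$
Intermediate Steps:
$Q{\left(o \right)} = -5 + o^{2}$ ($Q{\left(o \right)} = o o - 5 = o^{2} - 5 = -5 + o^{2}$)
$C = 8$ ($C = 3 \left(6 \cdot \frac{1}{3} - \frac{4}{3}\right) + 6 = 3 \left(2 - \frac{4}{3}\right) + 6 = 3 \cdot \frac{2}{3} + 6 = 2 + 6 = 8$)
$C Q{\left(v{\left(1 - 1 \right)} \right)} = 8 \left(-5 + \left(-8\right)^{2}\right) = 8 \left(-5 + 64\right) = 8 \cdot 59 = 472$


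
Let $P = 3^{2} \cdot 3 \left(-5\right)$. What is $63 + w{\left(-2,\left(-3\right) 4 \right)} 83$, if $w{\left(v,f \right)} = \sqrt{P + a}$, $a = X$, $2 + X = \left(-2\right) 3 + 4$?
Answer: $63 + 83 i \sqrt{139} \approx 63.0 + 978.56 i$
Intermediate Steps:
$X = -4$ ($X = -2 + \left(\left(-2\right) 3 + 4\right) = -2 + \left(-6 + 4\right) = -2 - 2 = -4$)
$a = -4$
$P = -135$ ($P = 9 \cdot 3 \left(-5\right) = 27 \left(-5\right) = -135$)
$w{\left(v,f \right)} = i \sqrt{139}$ ($w{\left(v,f \right)} = \sqrt{-135 - 4} = \sqrt{-139} = i \sqrt{139}$)
$63 + w{\left(-2,\left(-3\right) 4 \right)} 83 = 63 + i \sqrt{139} \cdot 83 = 63 + 83 i \sqrt{139}$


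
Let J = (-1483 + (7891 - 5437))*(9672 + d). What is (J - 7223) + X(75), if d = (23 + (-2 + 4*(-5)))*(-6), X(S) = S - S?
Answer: 9378463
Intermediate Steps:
X(S) = 0
d = -6 (d = (23 + (-2 - 20))*(-6) = (23 - 22)*(-6) = 1*(-6) = -6)
J = 9385686 (J = (-1483 + (7891 - 5437))*(9672 - 6) = (-1483 + 2454)*9666 = 971*9666 = 9385686)
(J - 7223) + X(75) = (9385686 - 7223) + 0 = 9378463 + 0 = 9378463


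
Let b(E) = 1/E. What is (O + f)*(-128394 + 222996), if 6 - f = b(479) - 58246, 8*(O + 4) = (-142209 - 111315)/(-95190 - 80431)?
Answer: 463547907577855221/84122459 ≈ 5.5104e+9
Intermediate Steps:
O = -1341587/351242 (O = -4 + ((-142209 - 111315)/(-95190 - 80431))/8 = -4 + (-253524/(-175621))/8 = -4 + (-253524*(-1/175621))/8 = -4 + (1/8)*(253524/175621) = -4 + 63381/351242 = -1341587/351242 ≈ -3.8196)
f = 27902707/479 (f = 6 - (1/479 - 58246) = 6 - 1*(-27899833/479) = 6 + 27899833/479 = 27902707/479 ≈ 58252.)
(O + f)*(-128394 + 222996) = (-1341587/351242 + 27902707/479)*(-128394 + 222996) = (9799959991921/168244918)*94602 = 463547907577855221/84122459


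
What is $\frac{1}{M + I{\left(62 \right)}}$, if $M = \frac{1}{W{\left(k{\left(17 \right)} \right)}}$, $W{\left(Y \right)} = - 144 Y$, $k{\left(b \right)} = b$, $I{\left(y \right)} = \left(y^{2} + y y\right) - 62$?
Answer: $\frac{2448}{18668447} \approx 0.00013113$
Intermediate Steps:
$I{\left(y \right)} = -62 + 2 y^{2}$ ($I{\left(y \right)} = \left(y^{2} + y^{2}\right) - 62 = 2 y^{2} - 62 = -62 + 2 y^{2}$)
$M = - \frac{1}{2448}$ ($M = \frac{1}{\left(-144\right) 17} = \frac{1}{-2448} = - \frac{1}{2448} \approx -0.0004085$)
$\frac{1}{M + I{\left(62 \right)}} = \frac{1}{- \frac{1}{2448} - \left(62 - 2 \cdot 62^{2}\right)} = \frac{1}{- \frac{1}{2448} + \left(-62 + 2 \cdot 3844\right)} = \frac{1}{- \frac{1}{2448} + \left(-62 + 7688\right)} = \frac{1}{- \frac{1}{2448} + 7626} = \frac{1}{\frac{18668447}{2448}} = \frac{2448}{18668447}$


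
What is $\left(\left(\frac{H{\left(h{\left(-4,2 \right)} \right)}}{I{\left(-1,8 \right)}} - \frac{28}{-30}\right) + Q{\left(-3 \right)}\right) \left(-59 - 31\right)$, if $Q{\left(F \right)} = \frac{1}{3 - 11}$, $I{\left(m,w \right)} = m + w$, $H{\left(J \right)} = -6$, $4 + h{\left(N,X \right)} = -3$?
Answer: $\frac{123}{28} \approx 4.3929$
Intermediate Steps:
$h{\left(N,X \right)} = -7$ ($h{\left(N,X \right)} = -4 - 3 = -7$)
$Q{\left(F \right)} = - \frac{1}{8}$ ($Q{\left(F \right)} = \frac{1}{-8} = - \frac{1}{8}$)
$\left(\left(\frac{H{\left(h{\left(-4,2 \right)} \right)}}{I{\left(-1,8 \right)}} - \frac{28}{-30}\right) + Q{\left(-3 \right)}\right) \left(-59 - 31\right) = \left(\left(- \frac{6}{-1 + 8} - \frac{28}{-30}\right) - \frac{1}{8}\right) \left(-59 - 31\right) = \left(\left(- \frac{6}{7} - - \frac{14}{15}\right) - \frac{1}{8}\right) \left(-59 - 31\right) = \left(\left(\left(-6\right) \frac{1}{7} + \frac{14}{15}\right) - \frac{1}{8}\right) \left(-90\right) = \left(\left(- \frac{6}{7} + \frac{14}{15}\right) - \frac{1}{8}\right) \left(-90\right) = \left(\frac{8}{105} - \frac{1}{8}\right) \left(-90\right) = \left(- \frac{41}{840}\right) \left(-90\right) = \frac{123}{28}$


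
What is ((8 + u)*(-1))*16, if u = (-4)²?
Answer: -384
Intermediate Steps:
u = 16
((8 + u)*(-1))*16 = ((8 + 16)*(-1))*16 = (24*(-1))*16 = -24*16 = -384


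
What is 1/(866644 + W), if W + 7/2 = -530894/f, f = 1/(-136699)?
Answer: 2/145147091093 ≈ 1.3779e-11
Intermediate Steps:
f = -1/136699 ≈ -7.3153e-6
W = 145145357805/2 (W = -7/2 - 530894/(-1/136699) = -7/2 - 530894*(-136699) = -7/2 + 72572678906 = 145145357805/2 ≈ 7.2573e+10)
1/(866644 + W) = 1/(866644 + 145145357805/2) = 1/(145147091093/2) = 2/145147091093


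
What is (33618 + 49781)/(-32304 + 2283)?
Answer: -83399/30021 ≈ -2.7780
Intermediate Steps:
(33618 + 49781)/(-32304 + 2283) = 83399/(-30021) = 83399*(-1/30021) = -83399/30021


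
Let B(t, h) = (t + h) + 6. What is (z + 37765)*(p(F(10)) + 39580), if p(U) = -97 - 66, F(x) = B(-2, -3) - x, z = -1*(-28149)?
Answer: 2598132138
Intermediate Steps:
B(t, h) = 6 + h + t (B(t, h) = (h + t) + 6 = 6 + h + t)
z = 28149
F(x) = 1 - x (F(x) = (6 - 3 - 2) - x = 1 - x)
p(U) = -163
(z + 37765)*(p(F(10)) + 39580) = (28149 + 37765)*(-163 + 39580) = 65914*39417 = 2598132138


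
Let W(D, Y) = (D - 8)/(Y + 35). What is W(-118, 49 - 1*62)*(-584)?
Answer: 36792/11 ≈ 3344.7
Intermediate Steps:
W(D, Y) = (-8 + D)/(35 + Y)
W(-118, 49 - 1*62)*(-584) = ((-8 - 118)/(35 + (49 - 1*62)))*(-584) = (-126/(35 + (49 - 62)))*(-584) = (-126/(35 - 13))*(-584) = (-126/22)*(-584) = ((1/22)*(-126))*(-584) = -63/11*(-584) = 36792/11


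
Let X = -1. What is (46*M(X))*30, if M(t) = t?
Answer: -1380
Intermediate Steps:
(46*M(X))*30 = (46*(-1))*30 = -46*30 = -1380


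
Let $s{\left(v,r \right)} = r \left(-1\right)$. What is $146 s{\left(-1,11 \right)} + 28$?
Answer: $-1578$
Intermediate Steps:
$s{\left(v,r \right)} = - r$
$146 s{\left(-1,11 \right)} + 28 = 146 \left(\left(-1\right) 11\right) + 28 = 146 \left(-11\right) + 28 = -1606 + 28 = -1578$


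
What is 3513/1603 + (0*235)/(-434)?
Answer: 3513/1603 ≈ 2.1915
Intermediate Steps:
3513/1603 + (0*235)/(-434) = 3513*(1/1603) + 0*(-1/434) = 3513/1603 + 0 = 3513/1603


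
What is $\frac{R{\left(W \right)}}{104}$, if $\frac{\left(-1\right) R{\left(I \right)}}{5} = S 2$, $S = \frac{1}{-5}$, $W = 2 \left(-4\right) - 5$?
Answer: $\frac{1}{52} \approx 0.019231$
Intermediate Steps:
$W = -13$ ($W = -8 - 5 = -13$)
$S = - \frac{1}{5} \approx -0.2$
$R{\left(I \right)} = 2$ ($R{\left(I \right)} = - 5 \left(\left(- \frac{1}{5}\right) 2\right) = \left(-5\right) \left(- \frac{2}{5}\right) = 2$)
$\frac{R{\left(W \right)}}{104} = \frac{2}{104} = 2 \cdot \frac{1}{104} = \frac{1}{52}$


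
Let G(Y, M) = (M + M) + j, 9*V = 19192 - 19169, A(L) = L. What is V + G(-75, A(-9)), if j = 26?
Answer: 95/9 ≈ 10.556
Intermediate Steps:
V = 23/9 (V = (19192 - 19169)/9 = (⅑)*23 = 23/9 ≈ 2.5556)
G(Y, M) = 26 + 2*M (G(Y, M) = (M + M) + 26 = 2*M + 26 = 26 + 2*M)
V + G(-75, A(-9)) = 23/9 + (26 + 2*(-9)) = 23/9 + (26 - 18) = 23/9 + 8 = 95/9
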